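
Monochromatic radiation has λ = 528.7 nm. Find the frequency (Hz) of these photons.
5.6704e+14 Hz

Using the wave equation: c = fλ

Solving for frequency:
f = c/λ = (3×10⁸ m/s) / (528.7×10⁻⁹ m)
f = 5.6704e+14 Hz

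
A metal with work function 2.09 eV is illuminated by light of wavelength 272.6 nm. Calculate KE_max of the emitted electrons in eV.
2.4582 eV

Using Einstein's photoelectric equation: KE_max = hf - φ = hc/λ - φ

First, calculate the photon energy:
E_photon = hc/λ = (6.626×10⁻³⁴ J·s)(3×10⁸ m/s) / (272.6×10⁻⁹ m)
E_photon = 4.5482 eV

Then, the maximum kinetic energy:
KE_max = E_photon - φ = 4.5482 eV - 2.09 eV = 2.4582 eV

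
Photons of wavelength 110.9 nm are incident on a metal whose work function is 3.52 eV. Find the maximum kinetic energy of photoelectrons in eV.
7.6598 eV

Using Einstein's photoelectric equation: KE_max = hf - φ = hc/λ - φ

First, calculate the photon energy:
E_photon = hc/λ = (6.626×10⁻³⁴ J·s)(3×10⁸ m/s) / (110.9×10⁻⁹ m)
E_photon = 11.1798 eV

Then, the maximum kinetic energy:
KE_max = E_photon - φ = 11.1798 eV - 3.52 eV = 7.6598 eV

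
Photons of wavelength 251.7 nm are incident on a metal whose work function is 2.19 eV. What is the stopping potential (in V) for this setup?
2.7359 V

The stopping potential V_s satisfies: eV_s = KE_max

First, find KE_max using Einstein's equation:
E_photon = hc/λ = 4.9259 eV
KE_max = E_photon - φ = 4.9259 - 2.19 = 2.7359 eV

Since eV_s = KE_max:
V_s = KE_max/e = 2.7359 V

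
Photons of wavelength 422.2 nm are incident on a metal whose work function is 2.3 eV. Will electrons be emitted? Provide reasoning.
Yes

For photoemission, the photon energy must exceed the work function.

Photon energy: E = hc/λ = 2.9366 eV
Work function: φ = 2.3 eV

Since E_photon (2.9366 eV) > φ (2.3 eV), photoemission WILL occur.
The threshold wavelength is λ₀ = hc/φ = 539.1 nm.
Since 422.2 nm < 539.1 nm, the light has sufficient energy.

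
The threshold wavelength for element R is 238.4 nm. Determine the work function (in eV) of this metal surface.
5.20 eV

At the threshold wavelength, photon energy equals work function:
φ = hc/λ₀

Calculating:
φ = (6.626×10⁻³⁴ J·s)(3×10⁸ m/s) / (238.4×10⁻⁹ m)
φ = 5.20 eV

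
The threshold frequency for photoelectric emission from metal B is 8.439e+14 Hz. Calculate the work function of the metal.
3.49 eV

At the threshold frequency, photon energy equals work function:
φ = hf₀

Calculating:
φ = (6.626×10⁻³⁴ J·s)(8.439e+14 Hz)
φ = 3.49 eV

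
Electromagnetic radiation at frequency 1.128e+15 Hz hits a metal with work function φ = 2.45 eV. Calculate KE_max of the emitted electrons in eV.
2.2150 eV

Using Einstein's photoelectric equation: KE_max = hf - φ

First, calculate the photon energy:
E_photon = hf = (6.626×10⁻³⁴ J·s)(1.128e+15 Hz)
E_photon = 4.6650 eV

Then, the maximum kinetic energy:
KE_max = E_photon - φ = 4.6650 eV - 2.45 eV = 2.2150 eV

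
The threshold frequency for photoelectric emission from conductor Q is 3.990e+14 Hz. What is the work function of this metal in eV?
1.65 eV

At the threshold frequency, photon energy equals work function:
φ = hf₀

Calculating:
φ = (6.626×10⁻³⁴ J·s)(3.990e+14 Hz)
φ = 1.65 eV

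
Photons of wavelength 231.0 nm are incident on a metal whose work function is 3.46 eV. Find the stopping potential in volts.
1.9073 V

The stopping potential V_s satisfies: eV_s = KE_max

First, find KE_max using Einstein's equation:
E_photon = hc/λ = 5.3673 eV
KE_max = E_photon - φ = 5.3673 - 3.46 = 1.9073 eV

Since eV_s = KE_max:
V_s = KE_max/e = 1.9073 V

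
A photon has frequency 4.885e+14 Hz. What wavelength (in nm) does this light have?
613.70 nm

Using the wave equation: c = fλ

Solving for wavelength:
λ = c/f = (3×10⁸ m/s) / (4.885e+14 Hz)
λ = 613.70 nm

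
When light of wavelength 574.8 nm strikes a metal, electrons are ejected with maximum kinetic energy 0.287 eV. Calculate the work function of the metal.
1.87 eV

From Einstein's photoelectric equation: KE_max = hf - φ = hc/λ - φ

Rearranging for φ:
φ = hc/λ - KE_max

Calculate photon energy:
E_photon = hc/λ = 2.1570 eV

Therefore:
φ = 2.1570 - 0.287 = 1.87 eV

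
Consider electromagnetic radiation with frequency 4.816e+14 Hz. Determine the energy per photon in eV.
1.9917 eV

Using E = hf:

E = hf = (6.626×10⁻³⁴ J·s)(4.816e+14 Hz)
E = 1.9917 eV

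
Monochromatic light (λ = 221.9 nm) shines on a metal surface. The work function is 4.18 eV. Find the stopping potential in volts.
1.4074 V

The stopping potential V_s satisfies: eV_s = KE_max

First, find KE_max using Einstein's equation:
E_photon = hc/λ = 5.5874 eV
KE_max = E_photon - φ = 5.5874 - 4.18 = 1.4074 eV

Since eV_s = KE_max:
V_s = KE_max/e = 1.4074 V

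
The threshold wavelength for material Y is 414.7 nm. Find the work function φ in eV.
2.99 eV

At the threshold wavelength, photon energy equals work function:
φ = hc/λ₀

Calculating:
φ = (6.626×10⁻³⁴ J·s)(3×10⁸ m/s) / (414.7×10⁻⁹ m)
φ = 2.99 eV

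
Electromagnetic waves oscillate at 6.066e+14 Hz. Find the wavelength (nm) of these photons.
494.22 nm

Using the wave equation: c = fλ

Solving for wavelength:
λ = c/f = (3×10⁸ m/s) / (6.066e+14 Hz)
λ = 494.22 nm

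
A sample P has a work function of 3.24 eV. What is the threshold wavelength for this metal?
382.67 nm

The threshold wavelength is when the photon energy equals the work function:
hc/λ₀ = φ

Solving for λ₀:
λ₀ = hc/φ = (6.626×10⁻³⁴ J·s)(3×10⁸ m/s) / (3.24 eV × 1.602×10⁻¹⁹ J/eV)
λ₀ = 382.67 nm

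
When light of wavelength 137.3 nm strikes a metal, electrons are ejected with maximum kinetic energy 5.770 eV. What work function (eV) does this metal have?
3.26 eV

From Einstein's photoelectric equation: KE_max = hf - φ = hc/λ - φ

Rearranging for φ:
φ = hc/λ - KE_max

Calculate photon energy:
E_photon = hc/λ = 9.0302 eV

Therefore:
φ = 9.0302 - 5.770 = 3.26 eV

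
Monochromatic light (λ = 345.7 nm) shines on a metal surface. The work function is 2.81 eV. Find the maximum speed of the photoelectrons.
5.2262e+05 m/s

First, find the maximum kinetic energy:
E_photon = hc/λ = 3.5865 eV
KE_max = E_photon - φ = 3.5865 - 2.81 = 0.7765 eV

Convert to Joules: KE_max = 0.7765 × 1.602×10⁻¹⁹ J = 1.2440e-19 J

Then use KE = ½mv² to find velocity:
v = √(2·KE/m) = √(2 × 1.2440e-19 J / 9.109e-31 kg)
v = 5.2262e+05 m/s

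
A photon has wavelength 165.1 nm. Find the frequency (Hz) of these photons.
1.8158e+15 Hz

Using the wave equation: c = fλ

Solving for frequency:
f = c/λ = (3×10⁸ m/s) / (165.1×10⁻⁹ m)
f = 1.8158e+15 Hz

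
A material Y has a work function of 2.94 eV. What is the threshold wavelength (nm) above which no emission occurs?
421.71 nm

The threshold wavelength is when the photon energy equals the work function:
hc/λ₀ = φ

Solving for λ₀:
λ₀ = hc/φ = (6.626×10⁻³⁴ J·s)(3×10⁸ m/s) / (2.94 eV × 1.602×10⁻¹⁹ J/eV)
λ₀ = 421.71 nm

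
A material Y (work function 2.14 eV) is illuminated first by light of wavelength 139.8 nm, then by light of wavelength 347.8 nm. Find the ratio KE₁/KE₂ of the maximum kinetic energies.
4.7225

Using Einstein's equation: KE_max = hc/λ - φ

For λ₁ = 139.8 nm:
E₁ = hc/λ₁ = 8.8687 eV
KE₁ = E₁ - φ = 8.8687 - 2.14 = 6.7287 eV

For λ₂ = 347.8 nm:
E₂ = hc/λ₂ = 3.5648 eV
KE₂ = E₂ - φ = 3.5648 - 2.14 = 1.4248 eV

Ratio: KE₁/KE₂ = 6.7287/1.4248 = 4.7225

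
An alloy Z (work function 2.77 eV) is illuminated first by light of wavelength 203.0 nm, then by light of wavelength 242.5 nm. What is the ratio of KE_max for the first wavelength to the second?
1.4246

Using Einstein's equation: KE_max = hc/λ - φ

For λ₁ = 203.0 nm:
E₁ = hc/λ₁ = 6.1076 eV
KE₁ = E₁ - φ = 6.1076 - 2.77 = 3.3376 eV

For λ₂ = 242.5 nm:
E₂ = hc/λ₂ = 5.1128 eV
KE₂ = E₂ - φ = 5.1128 - 2.77 = 2.3428 eV

Ratio: KE₁/KE₂ = 3.3376/2.3428 = 1.4246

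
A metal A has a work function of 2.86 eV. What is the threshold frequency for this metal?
6.9154e+14 Hz

The threshold frequency is when the photon energy equals the work function:
hf₀ = φ

Solving for f₀:
f₀ = φ/h = (2.86 eV × 1.602×10⁻¹⁹ J/eV) / (6.626×10⁻³⁴ J·s)
f₀ = 6.9154e+14 Hz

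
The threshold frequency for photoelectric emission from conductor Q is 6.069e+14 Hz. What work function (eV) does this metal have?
2.51 eV

At the threshold frequency, photon energy equals work function:
φ = hf₀

Calculating:
φ = (6.626×10⁻³⁴ J·s)(6.069e+14 Hz)
φ = 2.51 eV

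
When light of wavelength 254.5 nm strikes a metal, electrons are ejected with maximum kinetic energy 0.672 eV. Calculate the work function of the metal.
4.20 eV

From Einstein's photoelectric equation: KE_max = hf - φ = hc/λ - φ

Rearranging for φ:
φ = hc/λ - KE_max

Calculate photon energy:
E_photon = hc/λ = 4.8717 eV

Therefore:
φ = 4.8717 - 0.672 = 4.20 eV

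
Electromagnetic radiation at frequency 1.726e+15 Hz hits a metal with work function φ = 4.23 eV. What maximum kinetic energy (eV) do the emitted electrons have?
2.9082 eV

Using Einstein's photoelectric equation: KE_max = hf - φ

First, calculate the photon energy:
E_photon = hf = (6.626×10⁻³⁴ J·s)(1.726e+15 Hz)
E_photon = 7.1382 eV

Then, the maximum kinetic energy:
KE_max = E_photon - φ = 7.1382 eV - 4.23 eV = 2.9082 eV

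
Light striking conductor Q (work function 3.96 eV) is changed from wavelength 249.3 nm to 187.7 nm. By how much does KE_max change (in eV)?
1.6322 eV

Using Einstein's equation: KE_max = hc/λ - φ

For λ₁ = 249.3 nm:
KE₁ = hc/λ₁ - φ = 4.9733 - 3.96 = 1.0133 eV

For λ₂ = 187.7 nm:
KE₂ = hc/λ₂ - φ = 6.6054 - 3.96 = 2.6454 eV

Change in KE:
ΔKE = KE₂ - KE₁ = 2.6454 - 1.0133 = 1.6322 eV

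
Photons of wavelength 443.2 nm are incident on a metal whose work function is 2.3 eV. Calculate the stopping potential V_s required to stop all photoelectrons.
0.4975 V

The stopping potential V_s satisfies: eV_s = KE_max

First, find KE_max using Einstein's equation:
E_photon = hc/λ = 2.7975 eV
KE_max = E_photon - φ = 2.7975 - 2.3 = 0.4975 eV

Since eV_s = KE_max:
V_s = KE_max/e = 0.4975 V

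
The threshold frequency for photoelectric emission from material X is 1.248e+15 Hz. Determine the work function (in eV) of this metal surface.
5.16 eV

At the threshold frequency, photon energy equals work function:
φ = hf₀

Calculating:
φ = (6.626×10⁻³⁴ J·s)(1.248e+15 Hz)
φ = 5.16 eV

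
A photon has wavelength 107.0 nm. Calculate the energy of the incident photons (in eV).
11.5873 eV

Using E = hf = hc/λ:

E = hc/λ = (6.626×10⁻³⁴ J·s)(3×10⁸ m/s) / (107.0×10⁻⁹ m)
E = 11.5873 eV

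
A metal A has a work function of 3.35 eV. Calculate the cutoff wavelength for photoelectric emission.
370.10 nm

The threshold wavelength is when the photon energy equals the work function:
hc/λ₀ = φ

Solving for λ₀:
λ₀ = hc/φ = (6.626×10⁻³⁴ J·s)(3×10⁸ m/s) / (3.35 eV × 1.602×10⁻¹⁹ J/eV)
λ₀ = 370.10 nm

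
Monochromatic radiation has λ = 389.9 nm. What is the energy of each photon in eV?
3.1799 eV

Using E = hf = hc/λ:

E = hc/λ = (6.626×10⁻³⁴ J·s)(3×10⁸ m/s) / (389.9×10⁻⁹ m)
E = 3.1799 eV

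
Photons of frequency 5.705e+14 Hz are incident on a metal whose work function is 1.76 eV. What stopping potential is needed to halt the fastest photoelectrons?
0.5994 V

The stopping potential V_s satisfies: eV_s = KE_max

First, find KE_max using Einstein's equation:
E_photon = hf = (6.626×10⁻³⁴ J·s)(5.705e+14 Hz) = 2.3594 eV
KE_max = E_photon - φ = 2.3594 - 1.76 = 0.5994 eV

Since eV_s = KE_max:
V_s = KE_max/e = 0.5994 V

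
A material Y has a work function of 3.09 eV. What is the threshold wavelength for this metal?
401.24 nm

The threshold wavelength is when the photon energy equals the work function:
hc/λ₀ = φ

Solving for λ₀:
λ₀ = hc/φ = (6.626×10⁻³⁴ J·s)(3×10⁸ m/s) / (3.09 eV × 1.602×10⁻¹⁹ J/eV)
λ₀ = 401.24 nm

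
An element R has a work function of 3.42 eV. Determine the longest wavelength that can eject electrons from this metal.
362.53 nm

The threshold wavelength is when the photon energy equals the work function:
hc/λ₀ = φ

Solving for λ₀:
λ₀ = hc/φ = (6.626×10⁻³⁴ J·s)(3×10⁸ m/s) / (3.42 eV × 1.602×10⁻¹⁹ J/eV)
λ₀ = 362.53 nm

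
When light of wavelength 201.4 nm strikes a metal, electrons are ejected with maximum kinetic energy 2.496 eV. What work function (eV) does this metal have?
3.66 eV

From Einstein's photoelectric equation: KE_max = hf - φ = hc/λ - φ

Rearranging for φ:
φ = hc/λ - KE_max

Calculate photon energy:
E_photon = hc/λ = 6.1561 eV

Therefore:
φ = 6.1561 - 2.496 = 3.66 eV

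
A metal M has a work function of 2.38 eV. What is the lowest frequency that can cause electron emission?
5.7548e+14 Hz

The threshold frequency is when the photon energy equals the work function:
hf₀ = φ

Solving for f₀:
f₀ = φ/h = (2.38 eV × 1.602×10⁻¹⁹ J/eV) / (6.626×10⁻³⁴ J·s)
f₀ = 5.7548e+14 Hz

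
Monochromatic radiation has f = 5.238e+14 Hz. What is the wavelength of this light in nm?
572.34 nm

Using the wave equation: c = fλ

Solving for wavelength:
λ = c/f = (3×10⁸ m/s) / (5.238e+14 Hz)
λ = 572.34 nm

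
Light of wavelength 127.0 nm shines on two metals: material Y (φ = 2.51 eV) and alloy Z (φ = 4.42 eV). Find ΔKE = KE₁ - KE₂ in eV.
1.9100 eV

Using KE_max = hc/λ - φ for each metal:

Photon energy: E = hc/λ = 9.7625 eV

For material Y (φ₁ = 2.51 eV):
KE₁ = E - φ₁ = 9.7625 - 2.51 = 7.2525 eV

For alloy Z (φ₂ = 4.42 eV):
KE₂ = E - φ₂ = 9.7625 - 4.42 = 5.3425 eV

Difference:
ΔKE = KE₁ - KE₂ = 7.2525 - 5.3425 = 1.9100 eV

Note: The difference equals the difference in work functions: 4.42 - 2.51 = 1.91 eV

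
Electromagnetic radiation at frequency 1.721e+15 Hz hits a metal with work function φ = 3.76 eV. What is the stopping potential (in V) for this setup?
3.3575 V

The stopping potential V_s satisfies: eV_s = KE_max

First, find KE_max using Einstein's equation:
E_photon = hf = (6.626×10⁻³⁴ J·s)(1.721e+15 Hz) = 7.1175 eV
KE_max = E_photon - φ = 7.1175 - 3.76 = 3.3575 eV

Since eV_s = KE_max:
V_s = KE_max/e = 3.3575 V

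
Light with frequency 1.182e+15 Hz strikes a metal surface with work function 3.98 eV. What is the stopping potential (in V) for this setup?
0.9084 V

The stopping potential V_s satisfies: eV_s = KE_max

First, find KE_max using Einstein's equation:
E_photon = hf = (6.626×10⁻³⁴ J·s)(1.182e+15 Hz) = 4.8884 eV
KE_max = E_photon - φ = 4.8884 - 3.98 = 0.9084 eV

Since eV_s = KE_max:
V_s = KE_max/e = 0.9084 V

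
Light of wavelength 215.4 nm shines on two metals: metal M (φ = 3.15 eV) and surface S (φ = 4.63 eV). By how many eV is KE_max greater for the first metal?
1.4800 eV

Using KE_max = hc/λ - φ for each metal:

Photon energy: E = hc/λ = 5.7560 eV

For metal M (φ₁ = 3.15 eV):
KE₁ = E - φ₁ = 5.7560 - 3.15 = 2.6060 eV

For surface S (φ₂ = 4.63 eV):
KE₂ = E - φ₂ = 5.7560 - 4.63 = 1.1260 eV

Difference:
ΔKE = KE₁ - KE₂ = 2.6060 - 1.1260 = 1.4800 eV

Note: The difference equals the difference in work functions: 4.63 - 3.15 = 1.48 eV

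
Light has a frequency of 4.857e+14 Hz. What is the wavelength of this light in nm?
617.24 nm

Using the wave equation: c = fλ

Solving for wavelength:
λ = c/f = (3×10⁸ m/s) / (4.857e+14 Hz)
λ = 617.24 nm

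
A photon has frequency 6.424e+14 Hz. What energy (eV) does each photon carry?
2.6568 eV

Using E = hf:

E = hf = (6.626×10⁻³⁴ J·s)(6.424e+14 Hz)
E = 2.6568 eV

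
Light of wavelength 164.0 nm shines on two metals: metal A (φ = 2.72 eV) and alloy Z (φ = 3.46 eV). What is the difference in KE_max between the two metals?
0.7400 eV

Using KE_max = hc/λ - φ for each metal:

Photon energy: E = hc/λ = 7.5600 eV

For metal A (φ₁ = 2.72 eV):
KE₁ = E - φ₁ = 7.5600 - 2.72 = 4.8400 eV

For alloy Z (φ₂ = 3.46 eV):
KE₂ = E - φ₂ = 7.5600 - 3.46 = 4.1000 eV

Difference:
ΔKE = KE₁ - KE₂ = 4.8400 - 4.1000 = 0.7400 eV

Note: The difference equals the difference in work functions: 3.46 - 2.72 = 0.74 eV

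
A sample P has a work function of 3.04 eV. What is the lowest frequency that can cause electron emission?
7.3507e+14 Hz

The threshold frequency is when the photon energy equals the work function:
hf₀ = φ

Solving for f₀:
f₀ = φ/h = (3.04 eV × 1.602×10⁻¹⁹ J/eV) / (6.626×10⁻³⁴ J·s)
f₀ = 7.3507e+14 Hz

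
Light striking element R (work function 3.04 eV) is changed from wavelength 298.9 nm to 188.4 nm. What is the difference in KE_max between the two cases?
2.4329 eV

Using Einstein's equation: KE_max = hc/λ - φ

For λ₁ = 298.9 nm:
KE₁ = hc/λ₁ - φ = 4.1480 - 3.04 = 1.1080 eV

For λ₂ = 188.4 nm:
KE₂ = hc/λ₂ - φ = 6.5809 - 3.04 = 3.5409 eV

Change in KE:
ΔKE = KE₂ - KE₁ = 3.5409 - 1.1080 = 2.4329 eV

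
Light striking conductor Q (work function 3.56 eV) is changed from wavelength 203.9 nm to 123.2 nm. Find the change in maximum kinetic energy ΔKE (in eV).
3.9830 eV

Using Einstein's equation: KE_max = hc/λ - φ

For λ₁ = 203.9 nm:
KE₁ = hc/λ₁ - φ = 6.0806 - 3.56 = 2.5206 eV

For λ₂ = 123.2 nm:
KE₂ = hc/λ₂ - φ = 10.0637 - 3.56 = 6.5037 eV

Change in KE:
ΔKE = KE₂ - KE₁ = 6.5037 - 2.5206 = 3.9830 eV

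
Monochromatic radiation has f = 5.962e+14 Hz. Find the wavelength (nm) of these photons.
502.84 nm

Using the wave equation: c = fλ

Solving for wavelength:
λ = c/f = (3×10⁸ m/s) / (5.962e+14 Hz)
λ = 502.84 nm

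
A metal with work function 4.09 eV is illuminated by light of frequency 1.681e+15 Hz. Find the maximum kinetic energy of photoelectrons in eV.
2.8621 eV

Using Einstein's photoelectric equation: KE_max = hf - φ

First, calculate the photon energy:
E_photon = hf = (6.626×10⁻³⁴ J·s)(1.681e+15 Hz)
E_photon = 6.9521 eV

Then, the maximum kinetic energy:
KE_max = E_photon - φ = 6.9521 eV - 4.09 eV = 2.8621 eV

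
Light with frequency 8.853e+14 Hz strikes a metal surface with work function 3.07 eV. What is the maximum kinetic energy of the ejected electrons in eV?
0.5913 eV

Using Einstein's photoelectric equation: KE_max = hf - φ

First, calculate the photon energy:
E_photon = hf = (6.626×10⁻³⁴ J·s)(8.853e+14 Hz)
E_photon = 3.6613 eV

Then, the maximum kinetic energy:
KE_max = E_photon - φ = 3.6613 eV - 3.07 eV = 0.5913 eV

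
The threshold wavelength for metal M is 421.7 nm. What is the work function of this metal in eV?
2.94 eV

At the threshold wavelength, photon energy equals work function:
φ = hc/λ₀

Calculating:
φ = (6.626×10⁻³⁴ J·s)(3×10⁸ m/s) / (421.7×10⁻⁹ m)
φ = 2.94 eV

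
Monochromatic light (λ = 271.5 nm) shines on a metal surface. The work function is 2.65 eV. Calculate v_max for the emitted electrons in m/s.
8.2110e+05 m/s

First, find the maximum kinetic energy:
E_photon = hc/λ = 4.5666 eV
KE_max = E_photon - φ = 4.5666 - 2.65 = 1.9166 eV

Convert to Joules: KE_max = 1.9166 × 1.602×10⁻¹⁹ J = 3.0708e-19 J

Then use KE = ½mv² to find velocity:
v = √(2·KE/m) = √(2 × 3.0708e-19 J / 9.109e-31 kg)
v = 8.2110e+05 m/s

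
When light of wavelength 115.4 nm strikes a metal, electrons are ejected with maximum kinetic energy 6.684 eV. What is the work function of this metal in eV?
4.06 eV

From Einstein's photoelectric equation: KE_max = hf - φ = hc/λ - φ

Rearranging for φ:
φ = hc/λ - KE_max

Calculate photon energy:
E_photon = hc/λ = 10.7439 eV

Therefore:
φ = 10.7439 - 6.684 = 4.06 eV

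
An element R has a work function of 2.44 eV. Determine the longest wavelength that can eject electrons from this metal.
508.13 nm

The threshold wavelength is when the photon energy equals the work function:
hc/λ₀ = φ

Solving for λ₀:
λ₀ = hc/φ = (6.626×10⁻³⁴ J·s)(3×10⁸ m/s) / (2.44 eV × 1.602×10⁻¹⁹ J/eV)
λ₀ = 508.13 nm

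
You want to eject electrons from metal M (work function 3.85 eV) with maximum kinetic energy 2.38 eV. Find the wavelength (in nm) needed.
199.01 nm

From Einstein's equation: KE_max = hc/λ - φ

Rearranging for λ:
hc/λ = KE_max + φ
λ = hc/(KE_max + φ)

Required photon energy:
E_photon = KE_max + φ = 2.38 + 3.85 = 6.23 eV

Required wavelength:
λ = hc/E_photon = (6.626×10⁻³⁴)(3×10⁸) / (6.23 × 1.602×10⁻¹⁹)
λ = 199.01 nm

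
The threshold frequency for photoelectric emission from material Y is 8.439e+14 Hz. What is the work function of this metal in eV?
3.49 eV

At the threshold frequency, photon energy equals work function:
φ = hf₀

Calculating:
φ = (6.626×10⁻³⁴ J·s)(8.439e+14 Hz)
φ = 3.49 eV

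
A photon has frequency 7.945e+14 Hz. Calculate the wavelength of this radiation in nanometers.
377.33 nm

Using the wave equation: c = fλ

Solving for wavelength:
λ = c/f = (3×10⁸ m/s) / (7.945e+14 Hz)
λ = 377.33 nm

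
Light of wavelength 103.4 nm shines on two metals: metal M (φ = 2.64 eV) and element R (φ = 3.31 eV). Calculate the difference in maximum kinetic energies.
0.6700 eV

Using KE_max = hc/λ - φ for each metal:

Photon energy: E = hc/λ = 11.9907 eV

For metal M (φ₁ = 2.64 eV):
KE₁ = E - φ₁ = 11.9907 - 2.64 = 9.3507 eV

For element R (φ₂ = 3.31 eV):
KE₂ = E - φ₂ = 11.9907 - 3.31 = 8.6807 eV

Difference:
ΔKE = KE₁ - KE₂ = 9.3507 - 8.6807 = 0.6700 eV

Note: The difference equals the difference in work functions: 3.31 - 2.64 = 0.67 eV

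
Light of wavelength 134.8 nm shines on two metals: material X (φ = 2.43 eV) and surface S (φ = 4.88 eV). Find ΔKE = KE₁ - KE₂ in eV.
2.4500 eV

Using KE_max = hc/λ - φ for each metal:

Photon energy: E = hc/λ = 9.1976 eV

For material X (φ₁ = 2.43 eV):
KE₁ = E - φ₁ = 9.1976 - 2.43 = 6.7676 eV

For surface S (φ₂ = 4.88 eV):
KE₂ = E - φ₂ = 9.1976 - 4.88 = 4.3176 eV

Difference:
ΔKE = KE₁ - KE₂ = 6.7676 - 4.3176 = 2.4500 eV

Note: The difference equals the difference in work functions: 4.88 - 2.43 = 2.45 eV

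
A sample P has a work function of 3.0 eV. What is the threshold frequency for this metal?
7.2540e+14 Hz

The threshold frequency is when the photon energy equals the work function:
hf₀ = φ

Solving for f₀:
f₀ = φ/h = (3.0 eV × 1.602×10⁻¹⁹ J/eV) / (6.626×10⁻³⁴ J·s)
f₀ = 7.2540e+14 Hz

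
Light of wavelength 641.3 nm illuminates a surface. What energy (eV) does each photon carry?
1.9333 eV

Using E = hf = hc/λ:

E = hc/λ = (6.626×10⁻³⁴ J·s)(3×10⁸ m/s) / (641.3×10⁻⁹ m)
E = 1.9333 eV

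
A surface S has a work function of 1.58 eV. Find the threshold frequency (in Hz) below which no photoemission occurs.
3.8204e+14 Hz

The threshold frequency is when the photon energy equals the work function:
hf₀ = φ

Solving for f₀:
f₀ = φ/h = (1.58 eV × 1.602×10⁻¹⁹ J/eV) / (6.626×10⁻³⁴ J·s)
f₀ = 3.8204e+14 Hz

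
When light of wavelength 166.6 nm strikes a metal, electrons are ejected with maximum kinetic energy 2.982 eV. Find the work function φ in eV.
4.46 eV

From Einstein's photoelectric equation: KE_max = hf - φ = hc/λ - φ

Rearranging for φ:
φ = hc/λ - KE_max

Calculate photon energy:
E_photon = hc/λ = 7.4420 eV

Therefore:
φ = 7.4420 - 2.982 = 4.46 eV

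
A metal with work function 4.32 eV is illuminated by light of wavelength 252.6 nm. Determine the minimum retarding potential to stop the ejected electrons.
0.5883 V

The stopping potential V_s satisfies: eV_s = KE_max

First, find KE_max using Einstein's equation:
E_photon = hc/λ = 4.9083 eV
KE_max = E_photon - φ = 4.9083 - 4.32 = 0.5883 eV

Since eV_s = KE_max:
V_s = KE_max/e = 0.5883 V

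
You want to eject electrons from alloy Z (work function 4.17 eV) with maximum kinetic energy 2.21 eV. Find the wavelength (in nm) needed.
194.33 nm

From Einstein's equation: KE_max = hc/λ - φ

Rearranging for λ:
hc/λ = KE_max + φ
λ = hc/(KE_max + φ)

Required photon energy:
E_photon = KE_max + φ = 2.21 + 4.17 = 6.38 eV

Required wavelength:
λ = hc/E_photon = (6.626×10⁻³⁴)(3×10⁸) / (6.38 × 1.602×10⁻¹⁹)
λ = 194.33 nm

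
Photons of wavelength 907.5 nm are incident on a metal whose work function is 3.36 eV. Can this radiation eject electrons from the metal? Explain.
No

For photoemission, the photon energy must exceed the work function.

Photon energy: E = hc/λ = 1.3662 eV
Work function: φ = 3.36 eV

Since E_photon (1.3662 eV) < φ (3.36 eV), photoemission will NOT occur.
The threshold wavelength is λ₀ = hc/φ = 369.0 nm.
Since 907.5 nm > 369.0 nm, the photons lack sufficient energy.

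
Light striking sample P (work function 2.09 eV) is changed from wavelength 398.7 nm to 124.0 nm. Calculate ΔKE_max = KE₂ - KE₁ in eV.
6.8890 eV

Using Einstein's equation: KE_max = hc/λ - φ

For λ₁ = 398.7 nm:
KE₁ = hc/λ₁ - φ = 3.1097 - 2.09 = 1.0197 eV

For λ₂ = 124.0 nm:
KE₂ = hc/λ₂ - φ = 9.9987 - 2.09 = 7.9087 eV

Change in KE:
ΔKE = KE₂ - KE₁ = 7.9087 - 1.0197 = 6.8890 eV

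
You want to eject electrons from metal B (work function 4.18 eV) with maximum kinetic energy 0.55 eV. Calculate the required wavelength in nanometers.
262.12 nm

From Einstein's equation: KE_max = hc/λ - φ

Rearranging for λ:
hc/λ = KE_max + φ
λ = hc/(KE_max + φ)

Required photon energy:
E_photon = KE_max + φ = 0.55 + 4.18 = 4.73 eV

Required wavelength:
λ = hc/E_photon = (6.626×10⁻³⁴)(3×10⁸) / (4.73 × 1.602×10⁻¹⁹)
λ = 262.12 nm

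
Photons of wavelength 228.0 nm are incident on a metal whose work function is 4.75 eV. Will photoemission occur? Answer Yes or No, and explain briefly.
Yes

For photoemission, the photon energy must exceed the work function.

Photon energy: E = hc/λ = 5.4379 eV
Work function: φ = 4.75 eV

Since E_photon (5.4379 eV) > φ (4.75 eV), photoemission WILL occur.
The threshold wavelength is λ₀ = hc/φ = 261.0 nm.
Since 228.0 nm < 261.0 nm, the light has sufficient energy.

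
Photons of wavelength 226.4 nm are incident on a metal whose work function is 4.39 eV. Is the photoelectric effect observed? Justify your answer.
Yes

For photoemission, the photon energy must exceed the work function.

Photon energy: E = hc/λ = 5.4763 eV
Work function: φ = 4.39 eV

Since E_photon (5.4763 eV) > φ (4.39 eV), photoemission WILL occur.
The threshold wavelength is λ₀ = hc/φ = 282.4 nm.
Since 226.4 nm < 282.4 nm, the light has sufficient energy.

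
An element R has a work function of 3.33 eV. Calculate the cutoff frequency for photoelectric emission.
8.0519e+14 Hz

The threshold frequency is when the photon energy equals the work function:
hf₀ = φ

Solving for f₀:
f₀ = φ/h = (3.33 eV × 1.602×10⁻¹⁹ J/eV) / (6.626×10⁻³⁴ J·s)
f₀ = 8.0519e+14 Hz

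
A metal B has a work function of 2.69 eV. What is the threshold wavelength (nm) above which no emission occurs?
460.91 nm

The threshold wavelength is when the photon energy equals the work function:
hc/λ₀ = φ

Solving for λ₀:
λ₀ = hc/φ = (6.626×10⁻³⁴ J·s)(3×10⁸ m/s) / (2.69 eV × 1.602×10⁻¹⁹ J/eV)
λ₀ = 460.91 nm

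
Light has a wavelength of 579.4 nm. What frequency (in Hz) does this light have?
5.1742e+14 Hz

Using the wave equation: c = fλ

Solving for frequency:
f = c/λ = (3×10⁸ m/s) / (579.4×10⁻⁹ m)
f = 5.1742e+14 Hz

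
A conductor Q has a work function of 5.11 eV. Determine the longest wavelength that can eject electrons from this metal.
242.63 nm

The threshold wavelength is when the photon energy equals the work function:
hc/λ₀ = φ

Solving for λ₀:
λ₀ = hc/φ = (6.626×10⁻³⁴ J·s)(3×10⁸ m/s) / (5.11 eV × 1.602×10⁻¹⁹ J/eV)
λ₀ = 242.63 nm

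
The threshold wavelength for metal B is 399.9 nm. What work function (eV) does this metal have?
3.10 eV

At the threshold wavelength, photon energy equals work function:
φ = hc/λ₀

Calculating:
φ = (6.626×10⁻³⁴ J·s)(3×10⁸ m/s) / (399.9×10⁻⁹ m)
φ = 3.10 eV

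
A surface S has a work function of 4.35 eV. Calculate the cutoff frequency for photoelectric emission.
1.0518e+15 Hz

The threshold frequency is when the photon energy equals the work function:
hf₀ = φ

Solving for f₀:
f₀ = φ/h = (4.35 eV × 1.602×10⁻¹⁹ J/eV) / (6.626×10⁻³⁴ J·s)
f₀ = 1.0518e+15 Hz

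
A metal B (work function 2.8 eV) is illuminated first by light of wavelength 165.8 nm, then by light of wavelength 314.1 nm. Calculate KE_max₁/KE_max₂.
4.0774

Using Einstein's equation: KE_max = hc/λ - φ

For λ₁ = 165.8 nm:
E₁ = hc/λ₁ = 7.4779 eV
KE₁ = E₁ - φ = 7.4779 - 2.8 = 4.6779 eV

For λ₂ = 314.1 nm:
E₂ = hc/λ₂ = 3.9473 eV
KE₂ = E₂ - φ = 3.9473 - 2.8 = 1.1473 eV

Ratio: KE₁/KE₂ = 4.6779/1.1473 = 4.0774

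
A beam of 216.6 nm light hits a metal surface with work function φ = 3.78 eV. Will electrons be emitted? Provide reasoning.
Yes

For photoemission, the photon energy must exceed the work function.

Photon energy: E = hc/λ = 5.7241 eV
Work function: φ = 3.78 eV

Since E_photon (5.7241 eV) > φ (3.78 eV), photoemission WILL occur.
The threshold wavelength is λ₀ = hc/φ = 328.0 nm.
Since 216.6 nm < 328.0 nm, the light has sufficient energy.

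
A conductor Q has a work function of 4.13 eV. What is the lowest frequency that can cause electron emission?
9.9863e+14 Hz

The threshold frequency is when the photon energy equals the work function:
hf₀ = φ

Solving for f₀:
f₀ = φ/h = (4.13 eV × 1.602×10⁻¹⁹ J/eV) / (6.626×10⁻³⁴ J·s)
f₀ = 9.9863e+14 Hz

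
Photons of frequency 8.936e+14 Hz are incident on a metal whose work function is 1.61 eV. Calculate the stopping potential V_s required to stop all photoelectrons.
2.0856 V

The stopping potential V_s satisfies: eV_s = KE_max

First, find KE_max using Einstein's equation:
E_photon = hf = (6.626×10⁻³⁴ J·s)(8.936e+14 Hz) = 3.6956 eV
KE_max = E_photon - φ = 3.6956 - 1.61 = 2.0856 eV

Since eV_s = KE_max:
V_s = KE_max/e = 2.0856 V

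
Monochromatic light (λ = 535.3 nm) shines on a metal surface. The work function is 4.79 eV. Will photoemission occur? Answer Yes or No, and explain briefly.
No

For photoemission, the photon energy must exceed the work function.

Photon energy: E = hc/λ = 2.3162 eV
Work function: φ = 4.79 eV

Since E_photon (2.3162 eV) < φ (4.79 eV), photoemission will NOT occur.
The threshold wavelength is λ₀ = hc/φ = 258.8 nm.
Since 535.3 nm > 258.8 nm, the photons lack sufficient energy.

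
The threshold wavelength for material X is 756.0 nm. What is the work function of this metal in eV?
1.64 eV

At the threshold wavelength, photon energy equals work function:
φ = hc/λ₀

Calculating:
φ = (6.626×10⁻³⁴ J·s)(3×10⁸ m/s) / (756.0×10⁻⁹ m)
φ = 1.64 eV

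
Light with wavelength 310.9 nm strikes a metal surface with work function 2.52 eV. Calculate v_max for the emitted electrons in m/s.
7.1858e+05 m/s

First, find the maximum kinetic energy:
E_photon = hc/λ = 3.9879 eV
KE_max = E_photon - φ = 3.9879 - 2.52 = 1.4679 eV

Convert to Joules: KE_max = 1.4679 × 1.602×10⁻¹⁹ J = 2.3519e-19 J

Then use KE = ½mv² to find velocity:
v = √(2·KE/m) = √(2 × 2.3519e-19 J / 9.109e-31 kg)
v = 7.1858e+05 m/s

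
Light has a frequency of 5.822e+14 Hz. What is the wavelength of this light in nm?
514.93 nm

Using the wave equation: c = fλ

Solving for wavelength:
λ = c/f = (3×10⁸ m/s) / (5.822e+14 Hz)
λ = 514.93 nm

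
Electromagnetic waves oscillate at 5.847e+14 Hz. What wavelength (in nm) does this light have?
512.73 nm

Using the wave equation: c = fλ

Solving for wavelength:
λ = c/f = (3×10⁸ m/s) / (5.847e+14 Hz)
λ = 512.73 nm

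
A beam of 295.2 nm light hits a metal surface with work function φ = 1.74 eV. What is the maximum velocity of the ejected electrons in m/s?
9.3024e+05 m/s

First, find the maximum kinetic energy:
E_photon = hc/λ = 4.2000 eV
KE_max = E_photon - φ = 4.2000 - 1.74 = 2.4600 eV

Convert to Joules: KE_max = 2.4600 × 1.602×10⁻¹⁹ J = 3.9414e-19 J

Then use KE = ½mv² to find velocity:
v = √(2·KE/m) = √(2 × 3.9414e-19 J / 9.109e-31 kg)
v = 9.3024e+05 m/s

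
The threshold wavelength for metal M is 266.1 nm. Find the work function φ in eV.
4.66 eV

At the threshold wavelength, photon energy equals work function:
φ = hc/λ₀

Calculating:
φ = (6.626×10⁻³⁴ J·s)(3×10⁸ m/s) / (266.1×10⁻⁹ m)
φ = 4.66 eV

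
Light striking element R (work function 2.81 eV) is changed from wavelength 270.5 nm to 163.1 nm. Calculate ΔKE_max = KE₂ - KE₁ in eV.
3.0182 eV

Using Einstein's equation: KE_max = hc/λ - φ

For λ₁ = 270.5 nm:
KE₁ = hc/λ₁ - φ = 4.5835 - 2.81 = 1.7735 eV

For λ₂ = 163.1 nm:
KE₂ = hc/λ₂ - φ = 7.6017 - 2.81 = 4.7917 eV

Change in KE:
ΔKE = KE₂ - KE₁ = 4.7917 - 1.7735 = 3.0182 eV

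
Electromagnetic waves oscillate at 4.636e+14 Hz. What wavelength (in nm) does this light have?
646.66 nm

Using the wave equation: c = fλ

Solving for wavelength:
λ = c/f = (3×10⁸ m/s) / (4.636e+14 Hz)
λ = 646.66 nm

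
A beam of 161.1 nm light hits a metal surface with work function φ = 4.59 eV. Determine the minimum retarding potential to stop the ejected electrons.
3.1061 V

The stopping potential V_s satisfies: eV_s = KE_max

First, find KE_max using Einstein's equation:
E_photon = hc/λ = 7.6961 eV
KE_max = E_photon - φ = 7.6961 - 4.59 = 3.1061 eV

Since eV_s = KE_max:
V_s = KE_max/e = 3.1061 V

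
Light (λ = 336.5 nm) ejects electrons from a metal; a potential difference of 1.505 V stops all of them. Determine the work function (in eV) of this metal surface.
2.18 eV

The stopping potential gives the maximum kinetic energy: KE_max = eV_s = 1.505 eV

From Einstein's photoelectric equation: KE_max = hc/λ - φ
Rearranging: φ = hc/λ - KE_max

Calculate photon energy:
E_photon = hc/λ = (6.626×10⁻³⁴ J·s)(3×10⁸ m/s) / (336.5×10⁻⁹ m) = 3.6845 eV

Therefore:
φ = 3.6845 - 1.505 = 2.18 eV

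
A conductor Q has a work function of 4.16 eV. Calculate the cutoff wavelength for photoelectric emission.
298.04 nm

The threshold wavelength is when the photon energy equals the work function:
hc/λ₀ = φ

Solving for λ₀:
λ₀ = hc/φ = (6.626×10⁻³⁴ J·s)(3×10⁸ m/s) / (4.16 eV × 1.602×10⁻¹⁹ J/eV)
λ₀ = 298.04 nm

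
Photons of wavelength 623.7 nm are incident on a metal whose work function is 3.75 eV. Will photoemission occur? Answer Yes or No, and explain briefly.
No

For photoemission, the photon energy must exceed the work function.

Photon energy: E = hc/λ = 1.9879 eV
Work function: φ = 3.75 eV

Since E_photon (1.9879 eV) < φ (3.75 eV), photoemission will NOT occur.
The threshold wavelength is λ₀ = hc/φ = 330.6 nm.
Since 623.7 nm > 330.6 nm, the photons lack sufficient energy.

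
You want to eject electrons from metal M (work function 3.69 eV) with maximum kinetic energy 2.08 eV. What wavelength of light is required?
214.88 nm

From Einstein's equation: KE_max = hc/λ - φ

Rearranging for λ:
hc/λ = KE_max + φ
λ = hc/(KE_max + φ)

Required photon energy:
E_photon = KE_max + φ = 2.08 + 3.69 = 5.77 eV

Required wavelength:
λ = hc/E_photon = (6.626×10⁻³⁴)(3×10⁸) / (5.77 × 1.602×10⁻¹⁹)
λ = 214.88 nm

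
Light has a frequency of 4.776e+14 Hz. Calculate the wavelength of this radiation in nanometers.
627.71 nm

Using the wave equation: c = fλ

Solving for wavelength:
λ = c/f = (3×10⁸ m/s) / (4.776e+14 Hz)
λ = 627.71 nm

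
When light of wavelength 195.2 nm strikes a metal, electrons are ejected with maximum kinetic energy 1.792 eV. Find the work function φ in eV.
4.56 eV

From Einstein's photoelectric equation: KE_max = hf - φ = hc/λ - φ

Rearranging for φ:
φ = hc/λ - KE_max

Calculate photon energy:
E_photon = hc/λ = 6.3516 eV

Therefore:
φ = 6.3516 - 1.792 = 4.56 eV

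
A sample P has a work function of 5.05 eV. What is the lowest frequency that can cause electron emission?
1.2211e+15 Hz

The threshold frequency is when the photon energy equals the work function:
hf₀ = φ

Solving for f₀:
f₀ = φ/h = (5.05 eV × 1.602×10⁻¹⁹ J/eV) / (6.626×10⁻³⁴ J·s)
f₀ = 1.2211e+15 Hz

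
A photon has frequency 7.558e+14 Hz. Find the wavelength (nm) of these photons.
396.66 nm

Using the wave equation: c = fλ

Solving for wavelength:
λ = c/f = (3×10⁸ m/s) / (7.558e+14 Hz)
λ = 396.66 nm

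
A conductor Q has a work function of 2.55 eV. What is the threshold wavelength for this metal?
486.21 nm

The threshold wavelength is when the photon energy equals the work function:
hc/λ₀ = φ

Solving for λ₀:
λ₀ = hc/φ = (6.626×10⁻³⁴ J·s)(3×10⁸ m/s) / (2.55 eV × 1.602×10⁻¹⁹ J/eV)
λ₀ = 486.21 nm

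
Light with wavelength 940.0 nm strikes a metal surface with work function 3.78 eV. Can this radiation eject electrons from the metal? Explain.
No

For photoemission, the photon energy must exceed the work function.

Photon energy: E = hc/λ = 1.3190 eV
Work function: φ = 3.78 eV

Since E_photon (1.3190 eV) < φ (3.78 eV), photoemission will NOT occur.
The threshold wavelength is λ₀ = hc/φ = 328.0 nm.
Since 940.0 nm > 328.0 nm, the photons lack sufficient energy.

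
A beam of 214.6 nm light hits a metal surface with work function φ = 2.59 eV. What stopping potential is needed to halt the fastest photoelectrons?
3.1875 V

The stopping potential V_s satisfies: eV_s = KE_max

First, find KE_max using Einstein's equation:
E_photon = hc/λ = 5.7775 eV
KE_max = E_photon - φ = 5.7775 - 2.59 = 3.1875 eV

Since eV_s = KE_max:
V_s = KE_max/e = 3.1875 V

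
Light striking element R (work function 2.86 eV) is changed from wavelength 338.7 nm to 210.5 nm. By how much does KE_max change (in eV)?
2.2294 eV

Using Einstein's equation: KE_max = hc/λ - φ

For λ₁ = 338.7 nm:
KE₁ = hc/λ₁ - φ = 3.6606 - 2.86 = 0.8006 eV

For λ₂ = 210.5 nm:
KE₂ = hc/λ₂ - φ = 5.8900 - 2.86 = 3.0300 eV

Change in KE:
ΔKE = KE₂ - KE₁ = 3.0300 - 0.8006 = 2.2294 eV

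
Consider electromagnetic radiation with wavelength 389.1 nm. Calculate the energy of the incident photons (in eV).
3.1864 eV

Using E = hf = hc/λ:

E = hc/λ = (6.626×10⁻³⁴ J·s)(3×10⁸ m/s) / (389.1×10⁻⁹ m)
E = 3.1864 eV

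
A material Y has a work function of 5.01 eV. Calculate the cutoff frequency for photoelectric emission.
1.2114e+15 Hz

The threshold frequency is when the photon energy equals the work function:
hf₀ = φ

Solving for f₀:
f₀ = φ/h = (5.01 eV × 1.602×10⁻¹⁹ J/eV) / (6.626×10⁻³⁴ J·s)
f₀ = 1.2114e+15 Hz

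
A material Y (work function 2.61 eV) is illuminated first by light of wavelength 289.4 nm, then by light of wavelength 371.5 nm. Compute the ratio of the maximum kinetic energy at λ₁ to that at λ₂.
2.3016

Using Einstein's equation: KE_max = hc/λ - φ

For λ₁ = 289.4 nm:
E₁ = hc/λ₁ = 4.2842 eV
KE₁ = E₁ - φ = 4.2842 - 2.61 = 1.6742 eV

For λ₂ = 371.5 nm:
E₂ = hc/λ₂ = 3.3374 eV
KE₂ = E₂ - φ = 3.3374 - 2.61 = 0.7274 eV

Ratio: KE₁/KE₂ = 1.6742/0.7274 = 2.3016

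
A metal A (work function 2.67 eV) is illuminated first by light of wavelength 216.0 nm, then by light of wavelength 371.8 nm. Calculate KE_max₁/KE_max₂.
4.6186

Using Einstein's equation: KE_max = hc/λ - φ

For λ₁ = 216.0 nm:
E₁ = hc/λ₁ = 5.7400 eV
KE₁ = E₁ - φ = 5.7400 - 2.67 = 3.0700 eV

For λ₂ = 371.8 nm:
E₂ = hc/λ₂ = 3.3347 eV
KE₂ = E₂ - φ = 3.3347 - 2.67 = 0.6647 eV

Ratio: KE₁/KE₂ = 3.0700/0.6647 = 4.6186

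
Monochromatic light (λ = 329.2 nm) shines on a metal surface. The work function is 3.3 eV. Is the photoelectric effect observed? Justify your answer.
Yes

For photoemission, the photon energy must exceed the work function.

Photon energy: E = hc/λ = 3.7662 eV
Work function: φ = 3.3 eV

Since E_photon (3.7662 eV) > φ (3.3 eV), photoemission WILL occur.
The threshold wavelength is λ₀ = hc/φ = 375.7 nm.
Since 329.2 nm < 375.7 nm, the light has sufficient energy.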